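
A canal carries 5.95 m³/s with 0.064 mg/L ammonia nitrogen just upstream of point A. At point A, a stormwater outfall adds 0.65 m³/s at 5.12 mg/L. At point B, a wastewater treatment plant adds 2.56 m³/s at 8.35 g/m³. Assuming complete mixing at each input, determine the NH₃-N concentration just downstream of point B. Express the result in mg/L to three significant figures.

2.74 mg/L

After input A: C = (5.95·0.064 + 0.65·5.12) / 6.6 = 0.5619 mg/L.
After input B: C = (6.6·0.5619 + 2.56·8.35) / 9.16 = 2.739 mg/L.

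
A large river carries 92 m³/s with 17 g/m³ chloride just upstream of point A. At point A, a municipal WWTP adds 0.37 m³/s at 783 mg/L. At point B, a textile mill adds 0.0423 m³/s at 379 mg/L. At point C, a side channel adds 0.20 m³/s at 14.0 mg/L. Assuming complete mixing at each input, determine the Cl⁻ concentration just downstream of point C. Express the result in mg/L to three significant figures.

20.2 mg/L

After input A: C = (92·17 + 0.37·783) / 92.37 = 20.07 mg/L.
After input B: C = (92.37·20.07 + 0.0423·379) / 92.41 = 20.23 mg/L.
After input C: C = (92.41·20.23 + 0.2·14) / 92.61 = 20.22 mg/L.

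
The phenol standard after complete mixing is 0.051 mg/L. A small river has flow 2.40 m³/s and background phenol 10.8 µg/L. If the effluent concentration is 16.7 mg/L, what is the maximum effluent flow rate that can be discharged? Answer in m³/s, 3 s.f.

0.00579 m³/s

10.8 µg/L = 0.0108 mg/L.
Mass balance at complete mixing: C_std·(Q_w + Q_r) = Q_w·C_e + Q_r·C_b.
Rearranging, Q_w = Q_r·(C_std − C_b)/(C_e − C_std) = 2.40·(0.051 − 0.0108) / (16.7 − 0.051) = 0.005795 m³/s.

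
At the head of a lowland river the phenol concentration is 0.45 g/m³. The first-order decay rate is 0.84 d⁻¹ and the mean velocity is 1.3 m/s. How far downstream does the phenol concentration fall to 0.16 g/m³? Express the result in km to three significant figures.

138 km

From C = C₀·e^(−kt), t = ln(C₀/C)/k = ln(0.45/0.16)/0.84 = 1.034/0.84 = 1.231 d.
Distance = v·t = 1.3 m/s × 1.064e+05 s = 1.383e+05 m = 138.3 km.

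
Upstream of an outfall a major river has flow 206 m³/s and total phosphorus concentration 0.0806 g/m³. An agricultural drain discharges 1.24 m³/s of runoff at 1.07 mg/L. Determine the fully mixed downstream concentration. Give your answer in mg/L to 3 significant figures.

0.0865 mg/L

Flow-weighted mixing gives C = (1.24·1.07 + 206·0.0806) / (1.24 + 206) = 17.93/207.2 = 0.08652 mg/L.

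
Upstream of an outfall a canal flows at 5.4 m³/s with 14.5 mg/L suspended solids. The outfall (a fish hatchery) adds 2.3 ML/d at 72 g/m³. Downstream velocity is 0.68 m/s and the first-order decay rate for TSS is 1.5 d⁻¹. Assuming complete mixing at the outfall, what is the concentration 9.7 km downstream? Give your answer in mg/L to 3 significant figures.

2.3 ML/d = 0.02662 m³/s.
After complete mixing, C₀ = (0.02662·72 + 5.4·14.5) / 5.427 = 14.78 mg/L.
Travel time t = 9700 m / 0.68 m/s = 1.426e+04 s = 0.1651 d.
C = 14.78·exp(−1.5·0.1651) = 14.78·0.7806 = 11.54 mg/L.

11.5 mg/L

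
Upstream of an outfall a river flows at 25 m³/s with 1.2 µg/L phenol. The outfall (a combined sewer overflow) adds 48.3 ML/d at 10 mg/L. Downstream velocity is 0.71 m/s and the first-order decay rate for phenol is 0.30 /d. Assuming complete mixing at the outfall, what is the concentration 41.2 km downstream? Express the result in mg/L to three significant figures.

0.180 mg/L

48.3 ML/d = 0.559 m³/s.
1.2 µg/L = 0.0012 mg/L.
After complete mixing, C₀ = (0.559·10 + 25·0.0012) / 25.56 = 0.2199 mg/L.
Travel time t = 4.12e+04 m / 0.71 m/s = 5.803e+04 s = 0.6716 d.
C = 0.2199·exp(−0.30·0.6716) = 0.2199·0.8175 = 0.1798 mg/L.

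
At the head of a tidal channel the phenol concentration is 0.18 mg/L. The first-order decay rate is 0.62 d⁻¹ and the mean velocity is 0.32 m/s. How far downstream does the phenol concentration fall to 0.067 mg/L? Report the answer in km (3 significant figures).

44.1 km

From C = C₀·e^(−kt), t = ln(C₀/C)/k = ln(0.18/0.067)/0.62 = 0.9883/0.62 = 1.594 d.
Distance = v·t = 0.32 m/s × 1.377e+05 s = 4.407e+04 m = 44.07 km.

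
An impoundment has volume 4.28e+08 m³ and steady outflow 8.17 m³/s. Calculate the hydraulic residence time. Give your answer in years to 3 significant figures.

Q = 8.17 m³/s × 3.156e+07 s/yr = 2.578e+08 m³/yr.
Hydraulic residence time τ = V/Q = 4.28e+08/2.578e+08 = 1.66 yr.

1.66 yr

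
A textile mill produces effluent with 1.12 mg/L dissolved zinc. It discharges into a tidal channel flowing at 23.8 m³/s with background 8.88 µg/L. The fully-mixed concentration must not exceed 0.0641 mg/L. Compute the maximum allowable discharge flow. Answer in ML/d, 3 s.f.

8.88 µg/L = 0.00888 mg/L.
Mass balance at complete mixing: C_std·(Q_w + Q_r) = Q_w·C_e + Q_r·C_b.
Rearranging, Q_w = Q_r·(C_std − C_b)/(C_e − C_std) = 23.8·(0.0641 − 0.00888) / (1.12 − 0.0641) = 1.245 m³/s.
= 107.5 ML/d.

108 ML/d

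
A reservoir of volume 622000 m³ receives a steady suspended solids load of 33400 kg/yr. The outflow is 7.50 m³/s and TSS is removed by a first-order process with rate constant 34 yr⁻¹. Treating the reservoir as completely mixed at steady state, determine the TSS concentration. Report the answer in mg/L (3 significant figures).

Outflow Q = 7.50 m³/s × 3.156e+07 s/yr = 2.367e+08 m³/yr.
Steady-state CSTR mass balance: W = Q·C + k·V·C, so C = W/(Q + kV).
Q + kV = 2.367e+08 + 34·622000 = 2.578e+08 m³/yr.
C = 33400/2.578e+08 = 0.0001295 kg/m³ = 0.1295 mg/L.

0.130 mg/L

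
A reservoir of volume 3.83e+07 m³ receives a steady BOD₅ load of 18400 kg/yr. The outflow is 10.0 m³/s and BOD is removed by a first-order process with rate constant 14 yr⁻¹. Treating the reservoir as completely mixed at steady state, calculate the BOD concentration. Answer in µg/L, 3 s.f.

21.6 µg/L

Outflow Q = 10.0 m³/s × 3.156e+07 s/yr = 3.156e+08 m³/yr.
Steady-state CSTR mass balance: W = Q·C + k·V·C, so C = W/(Q + kV).
Q + kV = 3.156e+08 + 14·3.83e+07 = 8.518e+08 m³/yr.
C = 18400/8.518e+08 = 2.16e-05 kg/m³ = 0.0216 mg/L = 21.6 µg/L.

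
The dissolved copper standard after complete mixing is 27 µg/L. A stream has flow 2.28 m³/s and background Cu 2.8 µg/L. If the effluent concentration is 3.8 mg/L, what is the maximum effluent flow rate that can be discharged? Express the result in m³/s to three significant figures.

0.0146 m³/s

2.8 µg/L = 0.0028 mg/L.
27 µg/L = 0.027 mg/L.
Mass balance at complete mixing: C_std·(Q_w + Q_r) = Q_w·C_e + Q_r·C_b.
Rearranging, Q_w = Q_r·(C_std − C_b)/(C_e − C_std) = 2.28·(0.027 − 0.0028) / (3.8 − 0.027) = 0.01462 m³/s.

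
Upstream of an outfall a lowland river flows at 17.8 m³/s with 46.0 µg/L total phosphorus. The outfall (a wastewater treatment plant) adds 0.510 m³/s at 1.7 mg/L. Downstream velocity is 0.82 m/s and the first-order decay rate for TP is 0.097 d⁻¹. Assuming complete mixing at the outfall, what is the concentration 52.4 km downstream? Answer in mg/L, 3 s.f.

0.0857 mg/L

46.0 µg/L = 0.046 mg/L.
After complete mixing, C₀ = (0.51·1.7 + 17.8·0.046) / 18.31 = 0.09207 mg/L.
Travel time t = 5.24e+04 m / 0.82 m/s = 6.39e+04 s = 0.7396 d.
C = 0.09207·exp(−0.097·0.7396) = 0.09207·0.9308 = 0.0857 mg/L.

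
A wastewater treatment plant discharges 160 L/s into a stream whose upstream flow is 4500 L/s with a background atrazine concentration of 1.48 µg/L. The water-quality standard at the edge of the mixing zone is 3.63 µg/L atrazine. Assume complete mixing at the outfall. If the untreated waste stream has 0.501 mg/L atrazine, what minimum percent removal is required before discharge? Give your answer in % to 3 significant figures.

87.2 %

160 L/s = 0.16 m³/s.
4500 L/s = 4.5 m³/s.
1.48 µg/L = 0.00148 mg/L.
3.63 µg/L = 0.00363 mg/L.
Mass balance: 0.00363·4.66 = 0.16·Cₑ + 4.5·0.00148.
Cₑ = (0.01692 − 0.00666) / 0.16 = 0.0641 mg/L.
Required removal = 1 − 0.0641/0.501 = 87.21 %.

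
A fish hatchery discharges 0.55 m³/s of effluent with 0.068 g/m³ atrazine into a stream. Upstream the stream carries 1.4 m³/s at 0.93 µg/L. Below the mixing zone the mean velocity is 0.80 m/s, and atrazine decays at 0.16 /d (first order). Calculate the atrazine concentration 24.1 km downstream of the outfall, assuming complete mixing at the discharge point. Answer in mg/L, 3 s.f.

0.93 µg/L = 0.00093 mg/L.
After complete mixing, C₀ = (0.55·0.068 + 1.4·0.00093) / 1.95 = 0.01985 mg/L.
Travel time t = 2.41e+04 m / 0.80 m/s = 3.012e+04 s = 0.3487 d.
C = 0.01985·exp(−0.16·0.3487) = 0.01985·0.9457 = 0.01877 mg/L.

0.0188 mg/L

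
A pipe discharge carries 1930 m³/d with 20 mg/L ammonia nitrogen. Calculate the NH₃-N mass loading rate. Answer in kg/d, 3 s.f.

1930 m³/d = 0.02234 m³/s.
Mass flux = Q·C = 0.02234 m³/s × 20 g/m³ = 0.4468 g/s.
= 0.4468 g/s × 86.4 = 38.6 kg/d.

38.6 kg/d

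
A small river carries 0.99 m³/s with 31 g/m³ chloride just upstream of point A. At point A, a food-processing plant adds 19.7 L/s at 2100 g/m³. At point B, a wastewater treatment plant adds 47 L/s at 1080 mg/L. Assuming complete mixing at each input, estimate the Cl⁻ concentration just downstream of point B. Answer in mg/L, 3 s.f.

19.7 L/s = 0.0197 m³/s.
After input A: C = (0.99·31 + 0.0197·2100) / 1.01 = 71.37 mg/L.
47 L/s = 0.047 m³/s.
After input B: C = (1.01·71.37 + 0.047·1080) / 1.057 = 116.2 mg/L.

116 mg/L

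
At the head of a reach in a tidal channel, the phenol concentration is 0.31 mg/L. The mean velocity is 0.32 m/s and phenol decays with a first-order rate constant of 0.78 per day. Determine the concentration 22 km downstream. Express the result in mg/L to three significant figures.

0.167 mg/L

Travel time t = 22 km / 0.32 m/s = 2.2e+04/0.32 = 6.875e+04 s = 0.7957 d.
First-order decay: C = 0.31·exp(−0.78·0.7957) = 0.31·0.5376 = 0.1667 mg/L.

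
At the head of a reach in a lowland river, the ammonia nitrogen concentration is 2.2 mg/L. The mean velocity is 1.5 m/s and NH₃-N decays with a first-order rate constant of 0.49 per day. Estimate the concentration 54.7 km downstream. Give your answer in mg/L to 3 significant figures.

Travel time t = 54.7 km / 1.5 m/s = 5.47e+04/1.5 = 3.647e+04 s = 0.4221 d.
First-order decay: C = 2.2·exp(−0.49·0.4221) = 2.2·0.8132 = 1.789 mg/L.

1.79 mg/L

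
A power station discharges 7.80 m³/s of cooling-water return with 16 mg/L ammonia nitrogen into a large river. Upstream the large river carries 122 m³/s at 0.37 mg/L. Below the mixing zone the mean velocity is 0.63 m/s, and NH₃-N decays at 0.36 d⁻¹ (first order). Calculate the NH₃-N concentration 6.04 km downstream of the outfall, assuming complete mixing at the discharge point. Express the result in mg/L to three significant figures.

1.26 mg/L

After complete mixing, C₀ = (7.8·16 + 122·0.37) / 129.8 = 1.309 mg/L.
Travel time t = 6040 m / 0.63 m/s = 9587 s = 0.111 d.
C = 1.309·exp(−0.36·0.111) = 1.309·0.9608 = 1.258 mg/L.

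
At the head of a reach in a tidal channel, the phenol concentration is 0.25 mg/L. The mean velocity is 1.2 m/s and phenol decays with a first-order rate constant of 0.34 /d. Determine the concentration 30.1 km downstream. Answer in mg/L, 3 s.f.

Travel time t = 30.1 km / 1.2 m/s = 3.01e+04/1.2 = 2.508e+04 s = 0.2903 d.
First-order decay: C = 0.25·exp(−0.34·0.2903) = 0.25·0.906 = 0.2265 mg/L.

0.227 mg/L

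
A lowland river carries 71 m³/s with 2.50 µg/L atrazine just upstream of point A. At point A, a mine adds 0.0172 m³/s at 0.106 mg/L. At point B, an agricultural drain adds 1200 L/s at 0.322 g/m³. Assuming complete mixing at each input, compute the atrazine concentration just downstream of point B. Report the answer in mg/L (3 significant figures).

2.50 µg/L = 0.0025 mg/L.
After input A: C = (71·0.0025 + 0.0172·0.106) / 71.02 = 0.002525 mg/L.
1200 L/s = 1.2 m³/s.
After input B: C = (71.02·0.002525 + 1.2·0.322) / 72.22 = 0.007834 mg/L.

0.00783 mg/L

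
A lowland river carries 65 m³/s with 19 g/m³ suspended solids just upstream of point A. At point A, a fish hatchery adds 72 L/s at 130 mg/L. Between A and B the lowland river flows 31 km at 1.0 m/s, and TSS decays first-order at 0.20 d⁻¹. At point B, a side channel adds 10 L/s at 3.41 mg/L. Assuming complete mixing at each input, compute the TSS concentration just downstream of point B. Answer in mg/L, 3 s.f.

17.8 mg/L

72 L/s = 0.072 m³/s.
After input A: C = (65·19 + 0.072·130) / 65.07 = 19.12 mg/L.
Over the 31 km reach to input B (t = 3.1e+04 s = 0.3588 d), decay gives C = 19.12·exp(−0.20·0.3588) = 17.8 mg/L.
10 L/s = 0.01 m³/s.
After input B: C = (65.07·17.8 + 0.01·3.41) / 65.08 = 17.8 mg/L.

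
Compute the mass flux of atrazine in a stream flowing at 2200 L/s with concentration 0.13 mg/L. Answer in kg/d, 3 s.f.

2200 L/s = 2.2 m³/s.
Mass flux = Q·C = 2.2 m³/s × 0.13 g/m³ = 0.286 g/s.
= 0.286 g/s × 86.4 = 24.71 kg/d.

24.7 kg/d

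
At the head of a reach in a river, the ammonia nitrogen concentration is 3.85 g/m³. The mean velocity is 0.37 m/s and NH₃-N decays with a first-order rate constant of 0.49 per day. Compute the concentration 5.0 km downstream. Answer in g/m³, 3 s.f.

3.57 g/m³

Travel time t = 5.0 km / 0.37 m/s = 5000/0.37 = 1.351e+04 s = 0.1564 d.
First-order decay: C = 3.85·exp(−0.49·0.1564) = 3.85·0.9262 = 3.566 g/m³.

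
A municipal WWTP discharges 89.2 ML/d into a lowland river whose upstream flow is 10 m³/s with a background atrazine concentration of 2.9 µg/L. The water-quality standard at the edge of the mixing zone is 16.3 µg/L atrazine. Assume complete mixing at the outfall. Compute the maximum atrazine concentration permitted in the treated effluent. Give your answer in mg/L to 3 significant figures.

0.146 mg/L

89.2 ML/d = 1.032 m³/s.
2.9 µg/L = 0.0029 mg/L.
16.3 µg/L = 0.0163 mg/L.
Mass balance: 0.0163·11.03 = 1.032·Cₑ + 10·0.0029.
Cₑ = (0.1798 − 0.029) / 1.032 = 0.1461 mg/L.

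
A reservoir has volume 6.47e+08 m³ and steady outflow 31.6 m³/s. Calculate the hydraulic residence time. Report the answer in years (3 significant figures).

Q = 31.6 m³/s × 3.156e+07 s/yr = 9.972e+08 m³/yr.
Hydraulic residence time τ = V/Q = 6.47e+08/9.972e+08 = 0.6488 yr.

0.649 yr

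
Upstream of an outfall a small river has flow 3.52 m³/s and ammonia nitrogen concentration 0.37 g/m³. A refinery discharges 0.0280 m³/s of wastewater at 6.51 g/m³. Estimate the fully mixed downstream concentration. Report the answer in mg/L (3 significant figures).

0.418 mg/L

Conservation of mass across the mixing zone: C = (0.028·6.51 + 3.52·0.37) / (0.028 + 3.52) = 1.485/3.548 = 0.4185 mg/L.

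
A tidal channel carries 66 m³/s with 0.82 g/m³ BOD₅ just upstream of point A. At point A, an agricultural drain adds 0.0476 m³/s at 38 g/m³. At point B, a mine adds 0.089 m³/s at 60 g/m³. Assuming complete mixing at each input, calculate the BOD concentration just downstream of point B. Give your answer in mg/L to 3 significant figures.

After input A: C = (66·0.82 + 0.0476·38) / 66.05 = 0.8468 mg/L.
After input B: C = (66.05·0.8468 + 0.089·60) / 66.14 = 0.9264 mg/L.

0.926 mg/L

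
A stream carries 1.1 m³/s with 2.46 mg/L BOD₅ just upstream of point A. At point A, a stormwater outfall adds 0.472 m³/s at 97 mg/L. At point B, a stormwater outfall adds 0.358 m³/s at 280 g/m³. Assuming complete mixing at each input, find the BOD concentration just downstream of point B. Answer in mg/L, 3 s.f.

After input A: C = (1.1·2.46 + 0.472·97) / 1.572 = 30.85 mg/L.
After input B: C = (1.572·30.85 + 0.358·280) / 1.93 = 77.06 mg/L.

77.1 mg/L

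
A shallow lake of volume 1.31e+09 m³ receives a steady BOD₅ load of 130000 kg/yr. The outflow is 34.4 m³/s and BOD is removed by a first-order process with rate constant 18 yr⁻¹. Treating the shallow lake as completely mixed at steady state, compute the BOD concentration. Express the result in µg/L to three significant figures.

Outflow Q = 34.4 m³/s × 3.156e+07 s/yr = 1.086e+09 m³/yr.
Steady-state CSTR mass balance: W = Q·C + k·V·C, so C = W/(Q + kV).
Q + kV = 1.086e+09 + 18·1.31e+09 = 2.467e+10 m³/yr.
C = 130000/2.467e+10 = 5.271e-06 kg/m³ = 0.005271 mg/L = 5.271 µg/L.

5.27 µg/L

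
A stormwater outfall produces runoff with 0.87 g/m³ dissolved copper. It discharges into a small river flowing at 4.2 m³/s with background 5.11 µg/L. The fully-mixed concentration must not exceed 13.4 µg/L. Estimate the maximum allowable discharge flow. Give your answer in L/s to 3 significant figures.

5.11 µg/L = 0.00511 mg/L.
13.4 µg/L = 0.0134 mg/L.
Mass balance at complete mixing: C_std·(Q_w + Q_r) = Q_w·C_e + Q_r·C_b.
Rearranging, Q_w = Q_r·(C_std − C_b)/(C_e − C_std) = 4.2·(0.0134 − 0.00511) / (0.87 − 0.0134) = 0.04065 m³/s.
= 40.65 L/s.

40.6 L/s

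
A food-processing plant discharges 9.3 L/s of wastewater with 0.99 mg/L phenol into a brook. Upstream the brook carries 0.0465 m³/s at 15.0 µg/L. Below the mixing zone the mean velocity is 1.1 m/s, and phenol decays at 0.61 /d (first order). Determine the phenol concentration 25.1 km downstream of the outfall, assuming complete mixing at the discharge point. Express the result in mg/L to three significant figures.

9.3 L/s = 0.0093 m³/s.
15.0 µg/L = 0.015 mg/L.
After complete mixing, C₀ = (0.0093·0.99 + 0.0465·0.015) / 0.0558 = 0.1775 mg/L.
Travel time t = 2.51e+04 m / 1.1 m/s = 2.282e+04 s = 0.2641 d.
C = 0.1775·exp(−0.61·0.2641) = 0.1775·0.8512 = 0.1511 mg/L.

0.151 mg/L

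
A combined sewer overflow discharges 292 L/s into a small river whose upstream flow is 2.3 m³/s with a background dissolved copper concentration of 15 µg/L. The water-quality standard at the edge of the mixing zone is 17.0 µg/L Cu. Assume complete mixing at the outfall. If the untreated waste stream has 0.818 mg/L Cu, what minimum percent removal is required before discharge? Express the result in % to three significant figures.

292 L/s = 0.292 m³/s.
15 µg/L = 0.015 mg/L.
17.0 µg/L = 0.017 mg/L.
Mass balance: 0.017·2.592 = 0.292·Cₑ + 2.3·0.015.
Cₑ = (0.04406 − 0.0345) / 0.292 = 0.03275 mg/L.
Required removal = 1 − 0.03275/0.818 = 96 %.

96.0 %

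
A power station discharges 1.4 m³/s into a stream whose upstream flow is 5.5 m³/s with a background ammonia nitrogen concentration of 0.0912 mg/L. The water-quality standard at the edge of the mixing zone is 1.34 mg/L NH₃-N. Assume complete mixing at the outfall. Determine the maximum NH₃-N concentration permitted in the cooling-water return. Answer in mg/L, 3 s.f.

6.25 mg/L

Mass balance: 1.34·6.9 = 1.4·Cₑ + 5.5·0.0912.
Cₑ = (9.246 − 0.5016) / 1.4 = 6.246 mg/L.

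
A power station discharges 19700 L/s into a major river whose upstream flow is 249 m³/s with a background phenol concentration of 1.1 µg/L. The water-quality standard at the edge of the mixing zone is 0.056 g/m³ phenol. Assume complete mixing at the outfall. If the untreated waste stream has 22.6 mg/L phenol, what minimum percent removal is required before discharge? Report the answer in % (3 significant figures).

19700 L/s = 19.7 m³/s.
1.1 µg/L = 0.0011 mg/L.
Mass balance: 0.056·268.7 = 19.7·Cₑ + 249·0.0011.
Cₑ = (15.05 − 0.2739) / 19.7 = 0.7499 mg/L.
Required removal = 1 − 0.7499/22.6 = 96.68 %.

96.7 %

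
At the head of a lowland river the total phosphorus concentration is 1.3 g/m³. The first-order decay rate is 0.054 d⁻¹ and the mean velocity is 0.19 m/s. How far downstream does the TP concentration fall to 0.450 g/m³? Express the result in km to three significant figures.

From C = C₀·e^(−kt), t = ln(C₀/C)/k = ln(1.3/0.450)/0.054 = 1.061/0.054 = 19.65 d.
Distance = v·t = 0.19 m/s × 1.697e+06 s = 3.225e+05 m = 322.5 km.

323 km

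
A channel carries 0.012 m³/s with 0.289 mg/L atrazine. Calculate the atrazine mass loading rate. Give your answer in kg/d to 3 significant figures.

Mass flux = Q·C = 0.012 m³/s × 0.289 g/m³ = 0.003468 g/s.
= 0.003468 g/s × 86.4 = 0.2996 kg/d.

0.300 kg/d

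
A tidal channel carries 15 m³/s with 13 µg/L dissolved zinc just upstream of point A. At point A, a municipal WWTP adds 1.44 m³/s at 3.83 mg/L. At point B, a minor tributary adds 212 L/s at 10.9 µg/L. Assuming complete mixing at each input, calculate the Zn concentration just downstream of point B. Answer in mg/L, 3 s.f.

0.343 mg/L

13 µg/L = 0.013 mg/L.
After input A: C = (15·0.013 + 1.44·3.83) / 16.44 = 0.3473 mg/L.
212 L/s = 0.212 m³/s.
10.9 µg/L = 0.0109 mg/L.
After input B: C = (16.44·0.3473 + 0.212·0.0109) / 16.65 = 0.3431 mg/L.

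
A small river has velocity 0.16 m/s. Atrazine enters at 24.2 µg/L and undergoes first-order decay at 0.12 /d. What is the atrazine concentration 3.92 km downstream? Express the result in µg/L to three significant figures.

23.4 µg/L

Travel time t = 3.92 km / 0.16 m/s = 3920/0.16 = 2.45e+04 s = 0.2836 d.
First-order decay: C = 24.2·exp(−0.12·0.2836) = 24.2·0.9665 = 23.39 µg/L.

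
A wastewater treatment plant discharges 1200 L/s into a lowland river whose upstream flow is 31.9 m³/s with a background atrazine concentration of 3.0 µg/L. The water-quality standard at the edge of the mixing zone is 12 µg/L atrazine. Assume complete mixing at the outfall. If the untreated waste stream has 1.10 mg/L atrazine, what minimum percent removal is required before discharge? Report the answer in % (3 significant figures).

1200 L/s = 1.2 m³/s.
3.0 µg/L = 0.003 mg/L.
12 µg/L = 0.012 mg/L.
Mass balance: 0.012·33.1 = 1.2·Cₑ + 31.9·0.003.
Cₑ = (0.3972 − 0.0957) / 1.2 = 0.2513 mg/L.
Required removal = 1 − 0.2513/1.10 = 77.16 %.

77.2 %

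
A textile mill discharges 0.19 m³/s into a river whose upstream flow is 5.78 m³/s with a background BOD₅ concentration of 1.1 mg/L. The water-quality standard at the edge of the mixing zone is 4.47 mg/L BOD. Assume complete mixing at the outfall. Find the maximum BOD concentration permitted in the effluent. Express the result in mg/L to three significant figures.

Mass balance: 4.47·5.97 = 0.19·Cₑ + 5.78·1.1.
Cₑ = (26.69 − 6.358) / 0.19 = 107 mg/L.

107 mg/L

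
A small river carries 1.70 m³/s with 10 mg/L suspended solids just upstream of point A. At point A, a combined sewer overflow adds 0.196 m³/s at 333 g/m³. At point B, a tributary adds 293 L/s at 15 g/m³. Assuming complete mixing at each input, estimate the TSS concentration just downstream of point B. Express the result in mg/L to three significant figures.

39.6 mg/L

After input A: C = (1.7·10 + 0.196·333) / 1.896 = 43.39 mg/L.
293 L/s = 0.293 m³/s.
After input B: C = (1.896·43.39 + 0.293·15) / 2.189 = 39.59 mg/L.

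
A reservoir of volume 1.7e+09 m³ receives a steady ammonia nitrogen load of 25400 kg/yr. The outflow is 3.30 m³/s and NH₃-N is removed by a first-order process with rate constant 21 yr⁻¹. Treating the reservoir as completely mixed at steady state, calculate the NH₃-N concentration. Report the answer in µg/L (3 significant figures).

0.709 µg/L

Outflow Q = 3.30 m³/s × 3.156e+07 s/yr = 1.041e+08 m³/yr.
Steady-state CSTR mass balance: W = Q·C + k·V·C, so C = W/(Q + kV).
Q + kV = 1.041e+08 + 21·1.7e+09 = 3.58e+10 m³/yr.
C = 25400/3.58e+10 = 7.094e-07 kg/m³ = 0.0007094 mg/L = 0.7094 µg/L.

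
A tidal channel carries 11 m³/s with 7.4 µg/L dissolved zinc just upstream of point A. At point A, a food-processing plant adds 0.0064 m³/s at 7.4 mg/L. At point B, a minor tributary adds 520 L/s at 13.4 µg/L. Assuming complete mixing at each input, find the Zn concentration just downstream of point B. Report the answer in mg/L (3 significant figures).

0.0118 mg/L

7.4 µg/L = 0.0074 mg/L.
After input A: C = (11·0.0074 + 0.0064·7.4) / 11.01 = 0.0117 mg/L.
520 L/s = 0.52 m³/s.
13.4 µg/L = 0.0134 mg/L.
After input B: C = (11.01·0.0117 + 0.52·0.0134) / 11.53 = 0.01178 mg/L.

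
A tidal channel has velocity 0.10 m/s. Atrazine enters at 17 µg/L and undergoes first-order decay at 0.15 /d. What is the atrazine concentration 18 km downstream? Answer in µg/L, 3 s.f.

Travel time t = 18 km / 0.10 m/s = 1.8e+04/0.10 = 1.8e+05 s = 2.083 d.
First-order decay: C = 17·exp(−0.15·2.083) = 17·0.7316 = 12.44 µg/L.

12.4 µg/L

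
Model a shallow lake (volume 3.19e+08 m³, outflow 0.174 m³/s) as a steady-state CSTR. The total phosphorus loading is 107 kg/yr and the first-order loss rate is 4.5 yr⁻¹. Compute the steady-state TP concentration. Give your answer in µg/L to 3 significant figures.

Outflow Q = 0.174 m³/s × 3.156e+07 s/yr = 5.491e+06 m³/yr.
Steady-state CSTR mass balance: W = Q·C + k·V·C, so C = W/(Q + kV).
Q + kV = 5.491e+06 + 4.5·3.19e+08 = 1.441e+09 m³/yr.
C = 107/1.441e+09 = 7.425e-08 kg/m³ = 7.425e-05 mg/L = 0.07425 µg/L.

0.0743 µg/L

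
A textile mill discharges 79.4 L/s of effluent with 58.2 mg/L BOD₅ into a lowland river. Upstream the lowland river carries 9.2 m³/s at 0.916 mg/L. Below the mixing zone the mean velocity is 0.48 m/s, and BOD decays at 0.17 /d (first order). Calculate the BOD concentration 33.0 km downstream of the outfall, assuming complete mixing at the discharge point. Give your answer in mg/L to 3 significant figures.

79.4 L/s = 0.0794 m³/s.
After complete mixing, C₀ = (0.0794·58.2 + 9.2·0.916) / 9.279 = 1.406 mg/L.
Travel time t = 3.3e+04 m / 0.48 m/s = 6.875e+04 s = 0.7957 d.
C = 1.406·exp(−0.17·0.7957) = 1.406·0.8735 = 1.228 mg/L.

1.23 mg/L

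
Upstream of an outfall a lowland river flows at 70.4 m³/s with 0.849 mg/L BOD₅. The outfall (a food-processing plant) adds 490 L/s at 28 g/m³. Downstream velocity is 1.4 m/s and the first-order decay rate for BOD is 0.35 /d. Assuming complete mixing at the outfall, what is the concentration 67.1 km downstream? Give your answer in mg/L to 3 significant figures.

0.854 mg/L

490 L/s = 0.49 m³/s.
After complete mixing, C₀ = (0.49·28 + 70.4·0.849) / 70.89 = 1.037 mg/L.
Travel time t = 6.71e+04 m / 1.4 m/s = 4.793e+04 s = 0.5547 d.
C = 1.037·exp(−0.35·0.5547) = 1.037·0.8235 = 0.8537 mg/L.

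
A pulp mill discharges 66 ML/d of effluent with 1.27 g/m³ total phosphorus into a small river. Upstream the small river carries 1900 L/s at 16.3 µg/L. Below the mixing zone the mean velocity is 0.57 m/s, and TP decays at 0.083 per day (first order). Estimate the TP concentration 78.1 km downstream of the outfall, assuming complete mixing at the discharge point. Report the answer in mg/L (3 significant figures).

0.329 mg/L

66 ML/d = 0.7639 m³/s.
1900 L/s = 1.9 m³/s.
16.3 µg/L = 0.0163 mg/L.
After complete mixing, C₀ = (0.7639·1.27 + 1.9·0.0163) / 2.664 = 0.3758 mg/L.
Travel time t = 7.81e+04 m / 0.57 m/s = 1.37e+05 s = 1.586 d.
C = 0.3758·exp(−0.083·1.586) = 0.3758·0.8767 = 0.3295 mg/L.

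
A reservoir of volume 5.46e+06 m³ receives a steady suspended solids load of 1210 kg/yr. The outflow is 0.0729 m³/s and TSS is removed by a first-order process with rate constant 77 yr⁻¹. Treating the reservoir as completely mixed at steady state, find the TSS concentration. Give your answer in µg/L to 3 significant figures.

Outflow Q = 0.0729 m³/s × 3.156e+07 s/yr = 2.301e+06 m³/yr.
Steady-state CSTR mass balance: W = Q·C + k·V·C, so C = W/(Q + kV).
Q + kV = 2.301e+06 + 77·5.46e+06 = 4.227e+08 m³/yr.
C = 1210/4.227e+08 = 2.862e-06 kg/m³ = 0.002862 mg/L = 2.862 µg/L.

2.86 µg/L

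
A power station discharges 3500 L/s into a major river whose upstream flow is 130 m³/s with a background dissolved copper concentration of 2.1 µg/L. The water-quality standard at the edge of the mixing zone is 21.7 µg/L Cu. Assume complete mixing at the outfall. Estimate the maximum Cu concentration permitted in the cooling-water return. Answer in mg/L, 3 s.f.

3500 L/s = 3.5 m³/s.
2.1 µg/L = 0.0021 mg/L.
21.7 µg/L = 0.0217 mg/L.
Mass balance: 0.0217·133.5 = 3.5·Cₑ + 130·0.0021.
Cₑ = (2.897 − 0.273) / 3.5 = 0.7497 mg/L.

0.750 mg/L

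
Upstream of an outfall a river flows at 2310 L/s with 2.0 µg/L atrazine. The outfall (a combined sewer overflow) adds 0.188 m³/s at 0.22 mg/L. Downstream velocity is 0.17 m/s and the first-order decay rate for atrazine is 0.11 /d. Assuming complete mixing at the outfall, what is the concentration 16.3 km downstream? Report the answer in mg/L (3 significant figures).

0.0163 mg/L

2310 L/s = 2.31 m³/s.
2.0 µg/L = 0.002 mg/L.
After complete mixing, C₀ = (0.188·0.22 + 2.31·0.002) / 2.498 = 0.01841 mg/L.
Travel time t = 1.63e+04 m / 0.17 m/s = 9.588e+04 s = 1.11 d.
C = 0.01841·exp(−0.11·1.11) = 0.01841·0.8851 = 0.01629 mg/L.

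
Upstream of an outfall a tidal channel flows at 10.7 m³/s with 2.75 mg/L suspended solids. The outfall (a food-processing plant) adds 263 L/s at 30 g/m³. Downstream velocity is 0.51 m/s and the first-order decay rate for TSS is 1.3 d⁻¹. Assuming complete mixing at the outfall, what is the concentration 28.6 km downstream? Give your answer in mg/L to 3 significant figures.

263 L/s = 0.263 m³/s.
After complete mixing, C₀ = (0.263·30 + 10.7·2.75) / 10.96 = 3.404 mg/L.
Travel time t = 2.86e+04 m / 0.51 m/s = 5.608e+04 s = 0.6491 d.
C = 3.404·exp(−1.3·0.6491) = 3.404·0.4301 = 1.464 mg/L.

1.46 mg/L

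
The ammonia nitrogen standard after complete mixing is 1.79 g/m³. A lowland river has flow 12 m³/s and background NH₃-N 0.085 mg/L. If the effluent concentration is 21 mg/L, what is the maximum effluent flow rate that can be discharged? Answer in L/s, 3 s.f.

Mass balance at complete mixing: C_std·(Q_w + Q_r) = Q_w·C_e + Q_r·C_b.
Rearranging, Q_w = Q_r·(C_std − C_b)/(C_e − C_std) = 12·(1.79 − 0.085) / (21 − 1.79) = 1.065 m³/s.
= 1065 L/s.

1070 L/s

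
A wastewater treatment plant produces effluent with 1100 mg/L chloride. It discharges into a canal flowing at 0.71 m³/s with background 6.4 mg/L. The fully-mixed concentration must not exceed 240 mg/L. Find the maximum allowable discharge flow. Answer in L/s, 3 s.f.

193 L/s

Mass balance at complete mixing: C_std·(Q_w + Q_r) = Q_w·C_e + Q_r·C_b.
Rearranging, Q_w = Q_r·(C_std − C_b)/(C_e − C_std) = 0.71·(240 − 6.4) / (1100 − 240) = 0.1929 m³/s.
= 192.9 L/s.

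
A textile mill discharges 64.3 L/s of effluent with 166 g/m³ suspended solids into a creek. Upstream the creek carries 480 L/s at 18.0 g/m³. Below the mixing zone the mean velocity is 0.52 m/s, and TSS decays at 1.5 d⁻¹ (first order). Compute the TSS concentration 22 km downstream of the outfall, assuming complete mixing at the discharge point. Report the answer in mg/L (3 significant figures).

64.3 L/s = 0.0643 m³/s.
480 L/s = 0.48 m³/s.
After complete mixing, C₀ = (0.0643·166 + 0.48·18) / 0.5443 = 35.48 mg/L.
Travel time t = 2.2e+04 m / 0.52 m/s = 4.231e+04 s = 0.4897 d.
C = 35.48·exp(−1.5·0.4897) = 35.48·0.4797 = 17.02 mg/L.

17.0 mg/L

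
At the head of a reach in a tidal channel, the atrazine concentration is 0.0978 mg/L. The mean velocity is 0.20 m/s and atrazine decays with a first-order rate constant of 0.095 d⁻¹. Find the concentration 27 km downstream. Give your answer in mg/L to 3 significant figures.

0.0843 mg/L

Travel time t = 27 km / 0.20 m/s = 2.7e+04/0.20 = 1.35e+05 s = 1.562 d.
First-order decay: C = 0.0978·exp(−0.095·1.562) = 0.0978·0.8621 = 0.08431 mg/L.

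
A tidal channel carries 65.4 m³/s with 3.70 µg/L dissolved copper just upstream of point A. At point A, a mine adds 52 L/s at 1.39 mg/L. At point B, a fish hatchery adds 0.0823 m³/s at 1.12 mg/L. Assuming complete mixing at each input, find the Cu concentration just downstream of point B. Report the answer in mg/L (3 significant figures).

0.00620 mg/L

3.70 µg/L = 0.0037 mg/L.
52 L/s = 0.052 m³/s.
After input A: C = (65.4·0.0037 + 0.052·1.39) / 65.45 = 0.004801 mg/L.
After input B: C = (65.45·0.004801 + 0.0823·1.12) / 65.53 = 0.006202 mg/L.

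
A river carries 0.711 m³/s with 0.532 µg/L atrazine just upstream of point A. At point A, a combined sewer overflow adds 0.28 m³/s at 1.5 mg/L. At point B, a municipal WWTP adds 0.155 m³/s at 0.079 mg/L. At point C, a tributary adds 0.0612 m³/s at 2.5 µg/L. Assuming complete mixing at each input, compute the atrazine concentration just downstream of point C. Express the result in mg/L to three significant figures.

0.358 mg/L

0.532 µg/L = 0.000532 mg/L.
After input A: C = (0.711·0.000532 + 0.28·1.5) / 0.991 = 0.4242 mg/L.
After input B: C = (0.991·0.4242 + 0.155·0.079) / 1.146 = 0.3775 mg/L.
2.5 µg/L = 0.0025 mg/L.
After input C: C = (1.146·0.3775 + 0.0612·0.0025) / 1.207 = 0.3585 mg/L.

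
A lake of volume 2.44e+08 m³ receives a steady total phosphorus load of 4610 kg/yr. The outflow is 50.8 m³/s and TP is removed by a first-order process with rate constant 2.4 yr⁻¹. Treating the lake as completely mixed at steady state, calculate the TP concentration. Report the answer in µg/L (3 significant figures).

Outflow Q = 50.8 m³/s × 3.156e+07 s/yr = 1.603e+09 m³/yr.
Steady-state CSTR mass balance: W = Q·C + k·V·C, so C = W/(Q + kV).
Q + kV = 1.603e+09 + 2.4·2.44e+08 = 2.189e+09 m³/yr.
C = 4610/2.189e+09 = 2.106e-06 kg/m³ = 0.002106 mg/L = 2.106 µg/L.

2.11 µg/L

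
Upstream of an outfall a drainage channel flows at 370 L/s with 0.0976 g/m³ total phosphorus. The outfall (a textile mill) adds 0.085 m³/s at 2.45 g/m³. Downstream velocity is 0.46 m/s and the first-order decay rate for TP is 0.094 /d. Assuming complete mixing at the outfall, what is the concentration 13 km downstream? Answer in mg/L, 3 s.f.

370 L/s = 0.37 m³/s.
After complete mixing, C₀ = (0.085·2.45 + 0.37·0.0976) / 0.455 = 0.5371 mg/L.
Travel time t = 1.3e+04 m / 0.46 m/s = 2.826e+04 s = 0.3271 d.
C = 0.5371·exp(−0.094·0.3271) = 0.5371·0.9697 = 0.5208 mg/L.

0.521 mg/L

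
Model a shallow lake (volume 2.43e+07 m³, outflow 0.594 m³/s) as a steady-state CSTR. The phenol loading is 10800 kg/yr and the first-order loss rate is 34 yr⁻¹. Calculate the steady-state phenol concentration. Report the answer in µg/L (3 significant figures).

Outflow Q = 0.594 m³/s × 3.156e+07 s/yr = 1.875e+07 m³/yr.
Steady-state CSTR mass balance: W = Q·C + k·V·C, so C = W/(Q + kV).
Q + kV = 1.875e+07 + 34·2.43e+07 = 8.449e+08 m³/yr.
C = 10800/8.449e+08 = 1.278e-05 kg/m³ = 0.01278 mg/L = 12.78 µg/L.

12.8 µg/L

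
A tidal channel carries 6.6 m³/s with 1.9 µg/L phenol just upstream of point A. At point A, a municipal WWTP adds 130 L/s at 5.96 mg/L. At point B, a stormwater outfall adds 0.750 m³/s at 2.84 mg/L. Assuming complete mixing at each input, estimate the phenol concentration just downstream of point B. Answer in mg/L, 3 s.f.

1.9 µg/L = 0.0019 mg/L.
130 L/s = 0.13 m³/s.
After input A: C = (6.6·0.0019 + 0.13·5.96) / 6.73 = 0.117 mg/L.
After input B: C = (6.73·0.117 + 0.75·2.84) / 7.48 = 0.39 mg/L.

0.390 mg/L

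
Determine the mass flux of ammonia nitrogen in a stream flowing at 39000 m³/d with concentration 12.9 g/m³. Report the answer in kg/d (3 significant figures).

39000 m³/d = 0.4514 m³/s.
Mass flux = Q·C = 0.4514 m³/s × 12.9 g/m³ = 5.823 g/s.
= 5.823 g/s × 86.4 = 503.1 kg/d.

503 kg/d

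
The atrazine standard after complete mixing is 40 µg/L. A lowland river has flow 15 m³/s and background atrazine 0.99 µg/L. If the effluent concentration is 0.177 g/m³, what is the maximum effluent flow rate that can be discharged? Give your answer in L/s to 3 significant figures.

0.99 µg/L = 0.00099 mg/L.
40 µg/L = 0.04 mg/L.
Mass balance at complete mixing: C_std·(Q_w + Q_r) = Q_w·C_e + Q_r·C_b.
Rearranging, Q_w = Q_r·(C_std − C_b)/(C_e − C_std) = 15·(0.04 − 0.00099) / (0.177 − 0.04) = 4.271 m³/s.
= 4271 L/s.

4270 L/s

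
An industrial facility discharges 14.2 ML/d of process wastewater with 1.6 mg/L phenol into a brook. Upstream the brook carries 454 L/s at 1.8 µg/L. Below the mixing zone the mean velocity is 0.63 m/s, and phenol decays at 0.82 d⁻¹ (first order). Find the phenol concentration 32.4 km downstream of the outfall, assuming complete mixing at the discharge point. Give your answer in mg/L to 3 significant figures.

14.2 ML/d = 0.1644 m³/s.
454 L/s = 0.454 m³/s.
1.8 µg/L = 0.0018 mg/L.
After complete mixing, C₀ = (0.1644·1.6 + 0.454·0.0018) / 0.6184 = 0.4266 mg/L.
Travel time t = 3.24e+04 m / 0.63 m/s = 5.143e+04 s = 0.5952 d.
C = 0.4266·exp(−0.82·0.5952) = 0.4266·0.6138 = 0.2618 mg/L.

0.262 mg/L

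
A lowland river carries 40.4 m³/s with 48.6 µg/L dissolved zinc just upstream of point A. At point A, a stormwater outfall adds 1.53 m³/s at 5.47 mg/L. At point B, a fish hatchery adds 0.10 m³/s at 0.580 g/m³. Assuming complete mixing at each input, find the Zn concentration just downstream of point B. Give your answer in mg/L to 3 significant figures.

48.6 µg/L = 0.0486 mg/L.
After input A: C = (40.4·0.0486 + 1.53·5.47) / 41.93 = 0.2464 mg/L.
After input B: C = (41.93·0.2464 + 0.1·0.58) / 42.03 = 0.2472 mg/L.

0.247 mg/L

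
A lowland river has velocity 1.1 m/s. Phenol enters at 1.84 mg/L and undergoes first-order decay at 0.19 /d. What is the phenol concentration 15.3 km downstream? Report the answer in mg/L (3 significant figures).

Travel time t = 15.3 km / 1.1 m/s = 1.53e+04/1.1 = 1.391e+04 s = 0.161 d.
First-order decay: C = 1.84·exp(−0.19·0.161) = 1.84·0.9699 = 1.785 mg/L.

1.78 mg/L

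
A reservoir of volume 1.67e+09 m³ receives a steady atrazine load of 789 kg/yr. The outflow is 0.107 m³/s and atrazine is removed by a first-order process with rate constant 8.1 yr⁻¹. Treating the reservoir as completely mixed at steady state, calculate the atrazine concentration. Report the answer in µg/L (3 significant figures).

Outflow Q = 0.107 m³/s × 3.156e+07 s/yr = 3.377e+06 m³/yr.
Steady-state CSTR mass balance: W = Q·C + k·V·C, so C = W/(Q + kV).
Q + kV = 3.377e+06 + 8.1·1.67e+09 = 1.353e+10 m³/yr.
C = 789/1.353e+10 = 5.831e-08 kg/m³ = 5.831e-05 mg/L = 0.05831 µg/L.

0.0583 µg/L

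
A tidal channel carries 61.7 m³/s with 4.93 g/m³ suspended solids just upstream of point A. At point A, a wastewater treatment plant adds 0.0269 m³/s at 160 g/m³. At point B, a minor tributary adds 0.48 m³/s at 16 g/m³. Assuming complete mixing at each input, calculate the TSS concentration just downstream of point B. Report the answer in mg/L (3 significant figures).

After input A: C = (61.7·4.93 + 0.0269·160) / 61.73 = 4.998 mg/L.
After input B: C = (61.73·4.998 + 0.48·16) / 62.21 = 5.082 mg/L.

5.08 mg/L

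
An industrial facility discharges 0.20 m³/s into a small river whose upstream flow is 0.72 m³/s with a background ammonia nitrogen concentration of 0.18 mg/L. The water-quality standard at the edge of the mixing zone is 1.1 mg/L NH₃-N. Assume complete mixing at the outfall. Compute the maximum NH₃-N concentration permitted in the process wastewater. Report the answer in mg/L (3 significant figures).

Mass balance: 1.1·0.92 = 0.2·Cₑ + 0.72·0.18.
Cₑ = (1.012 − 0.1296) / 0.2 = 4.412 mg/L.

4.41 mg/L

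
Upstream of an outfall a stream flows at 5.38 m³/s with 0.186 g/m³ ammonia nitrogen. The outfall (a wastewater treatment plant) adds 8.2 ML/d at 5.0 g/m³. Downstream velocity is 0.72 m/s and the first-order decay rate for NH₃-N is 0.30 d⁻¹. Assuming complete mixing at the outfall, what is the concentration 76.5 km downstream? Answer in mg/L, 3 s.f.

0.186 mg/L

8.2 ML/d = 0.09491 m³/s.
After complete mixing, C₀ = (0.09491·5 + 5.38·0.186) / 5.475 = 0.2695 mg/L.
Travel time t = 7.65e+04 m / 0.72 m/s = 1.062e+05 s = 1.23 d.
C = 0.2695·exp(−0.30·1.23) = 0.2695·0.6915 = 0.1863 mg/L.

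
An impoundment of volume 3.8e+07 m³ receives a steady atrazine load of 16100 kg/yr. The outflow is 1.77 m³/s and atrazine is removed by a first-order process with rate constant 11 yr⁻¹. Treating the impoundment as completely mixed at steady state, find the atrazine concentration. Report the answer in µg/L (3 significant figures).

Outflow Q = 1.77 m³/s × 3.156e+07 s/yr = 5.586e+07 m³/yr.
Steady-state CSTR mass balance: W = Q·C + k·V·C, so C = W/(Q + kV).
Q + kV = 5.586e+07 + 11·3.8e+07 = 4.739e+08 m³/yr.
C = 16100/4.739e+08 = 3.398e-05 kg/m³ = 0.03398 mg/L = 33.98 µg/L.

34.0 µg/L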